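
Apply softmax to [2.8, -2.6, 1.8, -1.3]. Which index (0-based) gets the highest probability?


Softmax is a monotonic transformation, so it preserves the argmax.
We need to find the index of the maximum logit.
Index 0: 2.8
Index 1: -2.6
Index 2: 1.8
Index 3: -1.3
Maximum logit = 2.8 at index 0

0


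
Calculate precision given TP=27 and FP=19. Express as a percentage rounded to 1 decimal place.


Precision = TP / (TP + FP) * 100
= 27 / (27 + 19)
= 27 / 46
= 0.587
= 58.7%

58.7


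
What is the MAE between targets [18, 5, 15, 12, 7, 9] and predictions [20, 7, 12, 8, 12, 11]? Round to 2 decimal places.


Absolute errors: [2, 2, 3, 4, 5, 2]
Sum of absolute errors = 18
MAE = 18 / 6 = 3.00

3.00


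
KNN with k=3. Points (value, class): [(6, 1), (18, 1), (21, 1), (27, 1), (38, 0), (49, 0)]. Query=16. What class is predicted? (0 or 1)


Distances from query 16:
Point 18 (class 1): distance = 2
Point 21 (class 1): distance = 5
Point 6 (class 1): distance = 10
K=3 nearest neighbors: classes = [1, 1, 1]
Votes for class 1: 3 / 3
Majority vote => class 1

1


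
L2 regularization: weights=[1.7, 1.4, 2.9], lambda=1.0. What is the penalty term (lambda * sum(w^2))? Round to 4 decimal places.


Squaring each weight:
1.7^2 = 2.89
1.4^2 = 1.96
2.9^2 = 8.41
Sum of squares = 13.26
Penalty = 1.0 * 13.26 = 13.2600

13.2600


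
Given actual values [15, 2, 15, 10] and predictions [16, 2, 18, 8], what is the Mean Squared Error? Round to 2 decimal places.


Differences: [-1, 0, -3, 2]
Squared errors: [1, 0, 9, 4]
Sum of squared errors = 14
MSE = 14 / 4 = 3.50

3.50


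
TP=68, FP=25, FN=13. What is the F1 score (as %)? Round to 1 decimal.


Precision = TP / (TP + FP) = 68 / 93 = 0.7312
Recall = TP / (TP + FN) = 68 / 81 = 0.8395
F1 = 2 * P * R / (P + R)
= 2 * 0.7312 * 0.8395 / (0.7312 + 0.8395)
= 1.2277 / 1.5707
= 0.7816
As percentage: 78.2%

78.2


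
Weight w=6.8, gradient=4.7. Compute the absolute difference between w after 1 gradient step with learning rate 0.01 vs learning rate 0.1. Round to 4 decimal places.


With lr=0.01: w_new = 6.8 - 0.01 * 4.7 = 6.753
With lr=0.1: w_new = 6.8 - 0.1 * 4.7 = 6.33
Absolute difference = |6.753 - 6.33|
= 0.4230

0.4230


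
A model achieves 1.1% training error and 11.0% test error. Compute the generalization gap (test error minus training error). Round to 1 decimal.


Generalization gap = test_error - train_error
= 11.0 - 1.1
= 9.9%
A moderate gap.

9.9


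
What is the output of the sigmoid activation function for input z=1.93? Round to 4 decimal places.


sigmoid(z) = 1 / (1 + exp(-z))
exp(-(1.93)) = exp(-1.93) = 0.1451
1 + 0.1451 = 1.1451
1 / 1.1451 = 0.8732

0.8732


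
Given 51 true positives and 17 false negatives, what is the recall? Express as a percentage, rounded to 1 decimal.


Recall = TP / (TP + FN) * 100
= 51 / (51 + 17)
= 51 / 68
= 0.75
= 75.0%

75.0


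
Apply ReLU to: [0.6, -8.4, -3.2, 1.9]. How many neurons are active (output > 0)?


ReLU(x) = max(0, x) for each element:
ReLU(0.6) = 0.6
ReLU(-8.4) = 0
ReLU(-3.2) = 0
ReLU(1.9) = 1.9
Active neurons (>0): 2

2


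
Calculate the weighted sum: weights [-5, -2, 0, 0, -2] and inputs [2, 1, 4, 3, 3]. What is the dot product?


Element-wise products:
-5 * 2 = -10
-2 * 1 = -2
0 * 4 = 0
0 * 3 = 0
-2 * 3 = -6
Sum = -10 + -2 + 0 + 0 + -6
= -18

-18


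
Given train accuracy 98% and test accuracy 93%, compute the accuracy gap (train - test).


Gap = train_accuracy - test_accuracy
= 98 - 93
= 5%
This moderate gap may indicate mild overfitting.

5


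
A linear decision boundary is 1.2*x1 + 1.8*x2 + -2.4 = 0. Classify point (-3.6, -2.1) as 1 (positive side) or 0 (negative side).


Compute 1.2 * -3.6 + 1.8 * -2.1 + -2.4
= -4.32 + -3.78 + -2.4
= -10.5
Since -10.5 < 0, the point is on the negative side.

0


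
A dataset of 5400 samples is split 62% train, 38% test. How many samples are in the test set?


Train samples = 5400 * 62% = 3348
Test samples = 5400 - 3348
= 2052

2052


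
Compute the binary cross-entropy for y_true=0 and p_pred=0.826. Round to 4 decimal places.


For y=0: Loss = -log(1-p)
= -log(1 - 0.826)
= -log(0.174)
= -(-1.7487)
= 1.7487

1.7487


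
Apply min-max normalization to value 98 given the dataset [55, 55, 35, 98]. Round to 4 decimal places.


Min = 35, Max = 98
Range = 98 - 35 = 63
Scaled = (x - min) / (max - min)
= (98 - 35) / 63
= 63 / 63
= 1.0000

1.0000


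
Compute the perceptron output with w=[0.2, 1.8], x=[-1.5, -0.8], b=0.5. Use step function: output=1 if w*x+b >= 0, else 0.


z = w . x + b
= 0.2*-1.5 + 1.8*-0.8 + 0.5
= -0.3 + -1.44 + 0.5
= -1.74 + 0.5
= -1.24
Since z = -1.24 < 0, output = 0

0


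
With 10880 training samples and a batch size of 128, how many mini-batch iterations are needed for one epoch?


Iterations per epoch = dataset_size / batch_size
= 10880 / 128
= 85

85


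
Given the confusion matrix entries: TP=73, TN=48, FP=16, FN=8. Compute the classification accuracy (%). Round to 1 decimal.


Accuracy = (TP + TN) / (TP + TN + FP + FN) * 100
= (73 + 48) / (73 + 48 + 16 + 8)
= 121 / 145
= 0.8345
= 83.4%

83.4


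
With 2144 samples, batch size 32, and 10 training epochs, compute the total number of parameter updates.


Iterations per epoch = 2144 / 32 = 67
Total updates = iterations_per_epoch * epochs
= 67 * 10
= 670

670


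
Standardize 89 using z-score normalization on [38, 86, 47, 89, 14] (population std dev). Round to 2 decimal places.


Mean = (38 + 86 + 47 + 89 + 14) / 5 = 54.8
Variance = sum((x_i - mean)^2) / n = 830.16
Std = sqrt(830.16) = 28.8125
Z = (x - mean) / std
= (89 - 54.8) / 28.8125
= 34.2 / 28.8125
= 1.19

1.19


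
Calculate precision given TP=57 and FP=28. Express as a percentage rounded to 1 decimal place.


Precision = TP / (TP + FP) * 100
= 57 / (57 + 28)
= 57 / 85
= 0.6706
= 67.1%

67.1


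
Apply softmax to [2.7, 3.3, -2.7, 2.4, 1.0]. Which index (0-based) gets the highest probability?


Softmax is a monotonic transformation, so it preserves the argmax.
We need to find the index of the maximum logit.
Index 0: 2.7
Index 1: 3.3
Index 2: -2.7
Index 3: 2.4
Index 4: 1.0
Maximum logit = 3.3 at index 1

1


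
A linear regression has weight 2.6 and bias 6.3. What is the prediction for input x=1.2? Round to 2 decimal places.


y = 2.6 * 1.2 + (6.3)
= 3.12 + (6.3)
= 9.42

9.42


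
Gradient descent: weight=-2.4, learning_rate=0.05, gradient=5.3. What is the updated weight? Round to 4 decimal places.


w_new = w_old - lr * gradient
= -2.4 - 0.05 * 5.3
= -2.4 - (0.265)
= -2.6650

-2.6650


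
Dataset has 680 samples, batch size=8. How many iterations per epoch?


Iterations per epoch = dataset_size / batch_size
= 680 / 8
= 85

85


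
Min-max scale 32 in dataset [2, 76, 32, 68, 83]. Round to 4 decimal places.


Min = 2, Max = 83
Range = 83 - 2 = 81
Scaled = (x - min) / (max - min)
= (32 - 2) / 81
= 30 / 81
= 0.3704

0.3704


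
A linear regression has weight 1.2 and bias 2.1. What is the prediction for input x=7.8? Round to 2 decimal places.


y = 1.2 * 7.8 + (2.1)
= 9.36 + (2.1)
= 11.46

11.46


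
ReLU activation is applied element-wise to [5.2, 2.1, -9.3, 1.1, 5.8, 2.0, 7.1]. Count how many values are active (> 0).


ReLU(x) = max(0, x) for each element:
ReLU(5.2) = 5.2
ReLU(2.1) = 2.1
ReLU(-9.3) = 0
ReLU(1.1) = 1.1
ReLU(5.8) = 5.8
ReLU(2.0) = 2.0
ReLU(7.1) = 7.1
Active neurons (>0): 6

6


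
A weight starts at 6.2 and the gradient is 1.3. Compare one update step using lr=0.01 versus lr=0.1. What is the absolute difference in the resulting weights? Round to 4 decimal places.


With lr=0.01: w_new = 6.2 - 0.01 * 1.3 = 6.187
With lr=0.1: w_new = 6.2 - 0.1 * 1.3 = 6.07
Absolute difference = |6.187 - 6.07|
= 0.1170

0.1170


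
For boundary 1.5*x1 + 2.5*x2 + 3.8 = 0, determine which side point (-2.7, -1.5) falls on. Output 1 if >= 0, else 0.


Compute 1.5 * -2.7 + 2.5 * -1.5 + 3.8
= -4.05 + -3.75 + 3.8
= -4.0
Since -4.0 < 0, the point is on the negative side.

0


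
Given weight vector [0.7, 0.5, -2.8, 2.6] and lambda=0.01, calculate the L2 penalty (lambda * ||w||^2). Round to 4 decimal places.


Squaring each weight:
0.7^2 = 0.49
0.5^2 = 0.25
(-2.8)^2 = 7.84
2.6^2 = 6.76
Sum of squares = 15.34
Penalty = 0.01 * 15.34 = 0.1534

0.1534


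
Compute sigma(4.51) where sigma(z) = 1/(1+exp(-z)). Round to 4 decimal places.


sigmoid(z) = 1 / (1 + exp(-z))
exp(-(4.51)) = exp(-4.51) = 0.011
1 + 0.011 = 1.011
1 / 1.011 = 0.9891

0.9891


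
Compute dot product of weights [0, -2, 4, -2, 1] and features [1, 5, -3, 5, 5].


Element-wise products:
0 * 1 = 0
-2 * 5 = -10
4 * -3 = -12
-2 * 5 = -10
1 * 5 = 5
Sum = 0 + -10 + -12 + -10 + 5
= -27

-27


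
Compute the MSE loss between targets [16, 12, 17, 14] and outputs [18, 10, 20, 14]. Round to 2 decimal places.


Differences: [-2, 2, -3, 0]
Squared errors: [4, 4, 9, 0]
Sum of squared errors = 17
MSE = 17 / 4 = 4.25

4.25


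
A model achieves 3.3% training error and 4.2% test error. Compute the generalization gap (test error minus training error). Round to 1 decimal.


Generalization gap = test_error - train_error
= 4.2 - 3.3
= 0.9%
A small gap suggests good generalization.

0.9


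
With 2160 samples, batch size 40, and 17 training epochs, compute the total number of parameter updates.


Iterations per epoch = 2160 / 40 = 54
Total updates = iterations_per_epoch * epochs
= 54 * 17
= 918

918


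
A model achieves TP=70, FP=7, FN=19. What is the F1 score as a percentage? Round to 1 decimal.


Precision = TP / (TP + FP) = 70 / 77 = 0.9091
Recall = TP / (TP + FN) = 70 / 89 = 0.7865
F1 = 2 * P * R / (P + R)
= 2 * 0.9091 * 0.7865 / (0.9091 + 0.7865)
= 1.43 / 1.6956
= 0.8434
As percentage: 84.3%

84.3


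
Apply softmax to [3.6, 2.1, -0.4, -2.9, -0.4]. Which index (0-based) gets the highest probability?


Softmax is a monotonic transformation, so it preserves the argmax.
We need to find the index of the maximum logit.
Index 0: 3.6
Index 1: 2.1
Index 2: -0.4
Index 3: -2.9
Index 4: -0.4
Maximum logit = 3.6 at index 0

0


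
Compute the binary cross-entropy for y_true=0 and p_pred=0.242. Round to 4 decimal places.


For y=0: Loss = -log(1-p)
= -log(1 - 0.242)
= -log(0.758)
= -(-0.2771)
= 0.2771

0.2771


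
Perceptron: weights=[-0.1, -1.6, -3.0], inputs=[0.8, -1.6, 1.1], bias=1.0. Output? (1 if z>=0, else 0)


z = w . x + b
= -0.1*0.8 + -1.6*-1.6 + -3.0*1.1 + 1.0
= -0.08 + 2.56 + -3.3 + 1.0
= -0.82 + 1.0
= 0.18
Since z = 0.18 >= 0, output = 1

1


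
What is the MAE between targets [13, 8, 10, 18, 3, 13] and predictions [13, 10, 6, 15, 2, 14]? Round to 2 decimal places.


Absolute errors: [0, 2, 4, 3, 1, 1]
Sum of absolute errors = 11
MAE = 11 / 6 = 1.83

1.83


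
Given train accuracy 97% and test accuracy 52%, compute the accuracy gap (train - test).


Gap = train_accuracy - test_accuracy
= 97 - 52
= 45%
This large gap strongly indicates overfitting.

45


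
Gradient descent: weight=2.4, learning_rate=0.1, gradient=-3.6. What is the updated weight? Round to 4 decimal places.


w_new = w_old - lr * gradient
= 2.4 - 0.1 * -3.6
= 2.4 - (-0.36)
= 2.7600

2.7600


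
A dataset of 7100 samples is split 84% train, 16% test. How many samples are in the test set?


Train samples = 7100 * 84% = 5964
Test samples = 7100 - 5964
= 1136

1136


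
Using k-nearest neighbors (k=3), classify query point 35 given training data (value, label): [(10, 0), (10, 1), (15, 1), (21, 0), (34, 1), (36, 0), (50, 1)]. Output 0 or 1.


Distances from query 35:
Point 36 (class 0): distance = 1
Point 34 (class 1): distance = 1
Point 21 (class 0): distance = 14
K=3 nearest neighbors: classes = [0, 1, 0]
Votes for class 1: 1 / 3
Majority vote => class 0

0


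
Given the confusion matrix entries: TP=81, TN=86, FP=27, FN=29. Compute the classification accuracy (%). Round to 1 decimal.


Accuracy = (TP + TN) / (TP + TN + FP + FN) * 100
= (81 + 86) / (81 + 86 + 27 + 29)
= 167 / 223
= 0.7489
= 74.9%

74.9


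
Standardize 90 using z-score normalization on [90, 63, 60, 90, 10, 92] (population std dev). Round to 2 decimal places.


Mean = (90 + 63 + 60 + 90 + 10 + 92) / 6 = 67.5
Variance = sum((x_i - mean)^2) / n = 832.5833
Std = sqrt(832.5833) = 28.8545
Z = (x - mean) / std
= (90 - 67.5) / 28.8545
= 22.5 / 28.8545
= 0.78

0.78


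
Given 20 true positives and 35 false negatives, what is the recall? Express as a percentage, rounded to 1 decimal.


Recall = TP / (TP + FN) * 100
= 20 / (20 + 35)
= 20 / 55
= 0.3636
= 36.4%

36.4


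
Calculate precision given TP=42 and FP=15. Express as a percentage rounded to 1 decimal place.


Precision = TP / (TP + FP) * 100
= 42 / (42 + 15)
= 42 / 57
= 0.7368
= 73.7%

73.7


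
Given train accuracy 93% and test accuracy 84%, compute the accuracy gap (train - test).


Gap = train_accuracy - test_accuracy
= 93 - 84
= 9%
This moderate gap may indicate mild overfitting.

9


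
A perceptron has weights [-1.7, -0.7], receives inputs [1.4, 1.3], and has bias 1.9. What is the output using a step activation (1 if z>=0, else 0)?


z = w . x + b
= -1.7*1.4 + -0.7*1.3 + 1.9
= -2.38 + -0.91 + 1.9
= -3.29 + 1.9
= -1.39
Since z = -1.39 < 0, output = 0

0


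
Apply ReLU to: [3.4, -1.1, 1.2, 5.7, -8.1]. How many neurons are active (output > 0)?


ReLU(x) = max(0, x) for each element:
ReLU(3.4) = 3.4
ReLU(-1.1) = 0
ReLU(1.2) = 1.2
ReLU(5.7) = 5.7
ReLU(-8.1) = 0
Active neurons (>0): 3

3


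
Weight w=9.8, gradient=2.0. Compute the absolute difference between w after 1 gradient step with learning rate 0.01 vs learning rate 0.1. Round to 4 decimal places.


With lr=0.01: w_new = 9.8 - 0.01 * 2.0 = 9.78
With lr=0.1: w_new = 9.8 - 0.1 * 2.0 = 9.6
Absolute difference = |9.78 - 9.6|
= 0.1800

0.1800


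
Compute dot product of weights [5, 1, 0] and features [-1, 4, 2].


Element-wise products:
5 * -1 = -5
1 * 4 = 4
0 * 2 = 0
Sum = -5 + 4 + 0
= -1

-1


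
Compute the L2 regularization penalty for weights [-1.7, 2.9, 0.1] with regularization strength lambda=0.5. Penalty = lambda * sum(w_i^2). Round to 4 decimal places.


Squaring each weight:
(-1.7)^2 = 2.89
2.9^2 = 8.41
0.1^2 = 0.01
Sum of squares = 11.31
Penalty = 0.5 * 11.31 = 5.6550

5.6550


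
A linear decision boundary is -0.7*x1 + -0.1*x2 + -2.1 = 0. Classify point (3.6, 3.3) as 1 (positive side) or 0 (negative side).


Compute -0.7 * 3.6 + -0.1 * 3.3 + -2.1
= -2.52 + -0.33 + -2.1
= -4.95
Since -4.95 < 0, the point is on the negative side.

0


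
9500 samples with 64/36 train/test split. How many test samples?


Train samples = 9500 * 64% = 6080
Test samples = 9500 - 6080
= 3420

3420


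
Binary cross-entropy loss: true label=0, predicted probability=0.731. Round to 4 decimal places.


For y=0: Loss = -log(1-p)
= -log(1 - 0.731)
= -log(0.269)
= -(-1.313)
= 1.3130

1.3130


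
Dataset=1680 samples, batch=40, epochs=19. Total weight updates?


Iterations per epoch = 1680 / 40 = 42
Total updates = iterations_per_epoch * epochs
= 42 * 19
= 798

798


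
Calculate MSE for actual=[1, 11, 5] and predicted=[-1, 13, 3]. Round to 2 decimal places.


Differences: [2, -2, 2]
Squared errors: [4, 4, 4]
Sum of squared errors = 12
MSE = 12 / 3 = 4.00

4.00


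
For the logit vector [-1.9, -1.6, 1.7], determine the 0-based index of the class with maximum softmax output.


Softmax is a monotonic transformation, so it preserves the argmax.
We need to find the index of the maximum logit.
Index 0: -1.9
Index 1: -1.6
Index 2: 1.7
Maximum logit = 1.7 at index 2

2


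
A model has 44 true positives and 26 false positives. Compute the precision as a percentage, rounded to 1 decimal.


Precision = TP / (TP + FP) * 100
= 44 / (44 + 26)
= 44 / 70
= 0.6286
= 62.9%

62.9


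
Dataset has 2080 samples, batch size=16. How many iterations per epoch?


Iterations per epoch = dataset_size / batch_size
= 2080 / 16
= 130

130


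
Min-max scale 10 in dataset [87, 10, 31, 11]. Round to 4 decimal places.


Min = 10, Max = 87
Range = 87 - 10 = 77
Scaled = (x - min) / (max - min)
= (10 - 10) / 77
= 0 / 77
= 0.0000

0.0000


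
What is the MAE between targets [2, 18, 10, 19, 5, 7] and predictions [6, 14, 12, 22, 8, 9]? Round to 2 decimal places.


Absolute errors: [4, 4, 2, 3, 3, 2]
Sum of absolute errors = 18
MAE = 18 / 6 = 3.00

3.00


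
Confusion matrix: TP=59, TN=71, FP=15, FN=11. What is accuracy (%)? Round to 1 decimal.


Accuracy = (TP + TN) / (TP + TN + FP + FN) * 100
= (59 + 71) / (59 + 71 + 15 + 11)
= 130 / 156
= 0.8333
= 83.3%

83.3


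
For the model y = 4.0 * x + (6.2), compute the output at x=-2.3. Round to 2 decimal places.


y = 4.0 * -2.3 + (6.2)
= -9.2 + (6.2)
= -3.00

-3.00


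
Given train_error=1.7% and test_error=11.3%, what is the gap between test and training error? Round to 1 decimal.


Generalization gap = test_error - train_error
= 11.3 - 1.7
= 9.6%
A moderate gap.

9.6


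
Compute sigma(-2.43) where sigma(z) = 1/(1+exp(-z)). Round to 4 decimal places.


sigmoid(z) = 1 / (1 + exp(-z))
exp(-(-2.43)) = exp(2.43) = 11.3589
1 + 11.3589 = 12.3589
1 / 12.3589 = 0.0809

0.0809


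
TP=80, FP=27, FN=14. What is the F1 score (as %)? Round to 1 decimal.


Precision = TP / (TP + FP) = 80 / 107 = 0.7477
Recall = TP / (TP + FN) = 80 / 94 = 0.8511
F1 = 2 * P * R / (P + R)
= 2 * 0.7477 * 0.8511 / (0.7477 + 0.8511)
= 1.2726 / 1.5987
= 0.796
As percentage: 79.6%

79.6


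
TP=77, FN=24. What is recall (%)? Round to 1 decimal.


Recall = TP / (TP + FN) * 100
= 77 / (77 + 24)
= 77 / 101
= 0.7624
= 76.2%

76.2


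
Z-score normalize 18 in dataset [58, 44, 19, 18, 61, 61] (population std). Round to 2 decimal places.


Mean = (58 + 44 + 19 + 18 + 61 + 61) / 6 = 43.5
Variance = sum((x_i - mean)^2) / n = 345.5833
Std = sqrt(345.5833) = 18.5899
Z = (x - mean) / std
= (18 - 43.5) / 18.5899
= -25.5 / 18.5899
= -1.37

-1.37


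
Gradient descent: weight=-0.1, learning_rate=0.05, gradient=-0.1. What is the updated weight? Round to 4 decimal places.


w_new = w_old - lr * gradient
= -0.1 - 0.05 * -0.1
= -0.1 - (-0.005)
= -0.0950

-0.0950


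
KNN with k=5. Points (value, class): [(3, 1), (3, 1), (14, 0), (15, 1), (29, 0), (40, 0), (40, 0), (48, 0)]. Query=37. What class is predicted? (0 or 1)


Distances from query 37:
Point 40 (class 0): distance = 3
Point 40 (class 0): distance = 3
Point 29 (class 0): distance = 8
Point 48 (class 0): distance = 11
Point 15 (class 1): distance = 22
K=5 nearest neighbors: classes = [0, 0, 0, 0, 1]
Votes for class 1: 1 / 5
Majority vote => class 0

0


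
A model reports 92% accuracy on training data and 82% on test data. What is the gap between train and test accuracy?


Gap = train_accuracy - test_accuracy
= 92 - 82
= 10%
This moderate gap may indicate mild overfitting.

10


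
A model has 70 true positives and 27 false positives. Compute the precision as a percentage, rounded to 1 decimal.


Precision = TP / (TP + FP) * 100
= 70 / (70 + 27)
= 70 / 97
= 0.7216
= 72.2%

72.2


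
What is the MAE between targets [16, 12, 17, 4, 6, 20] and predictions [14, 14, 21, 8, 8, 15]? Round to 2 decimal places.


Absolute errors: [2, 2, 4, 4, 2, 5]
Sum of absolute errors = 19
MAE = 19 / 6 = 3.17

3.17


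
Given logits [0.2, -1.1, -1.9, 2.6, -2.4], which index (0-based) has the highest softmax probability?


Softmax is a monotonic transformation, so it preserves the argmax.
We need to find the index of the maximum logit.
Index 0: 0.2
Index 1: -1.1
Index 2: -1.9
Index 3: 2.6
Index 4: -2.4
Maximum logit = 2.6 at index 3

3


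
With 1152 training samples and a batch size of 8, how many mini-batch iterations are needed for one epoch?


Iterations per epoch = dataset_size / batch_size
= 1152 / 8
= 144

144


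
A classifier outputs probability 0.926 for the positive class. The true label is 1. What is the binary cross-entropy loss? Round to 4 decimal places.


For y=1: Loss = -log(p)
= -log(0.926)
= -(-0.0769)
= 0.0769

0.0769


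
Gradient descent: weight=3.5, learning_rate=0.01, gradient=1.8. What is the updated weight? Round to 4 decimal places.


w_new = w_old - lr * gradient
= 3.5 - 0.01 * 1.8
= 3.5 - (0.018)
= 3.4820

3.4820


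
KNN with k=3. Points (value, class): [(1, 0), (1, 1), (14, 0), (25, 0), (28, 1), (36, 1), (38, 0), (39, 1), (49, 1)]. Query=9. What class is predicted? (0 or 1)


Distances from query 9:
Point 14 (class 0): distance = 5
Point 1 (class 0): distance = 8
Point 1 (class 1): distance = 8
K=3 nearest neighbors: classes = [0, 0, 1]
Votes for class 1: 1 / 3
Majority vote => class 0

0


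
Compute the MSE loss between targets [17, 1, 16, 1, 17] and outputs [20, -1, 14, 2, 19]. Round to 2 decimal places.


Differences: [-3, 2, 2, -1, -2]
Squared errors: [9, 4, 4, 1, 4]
Sum of squared errors = 22
MSE = 22 / 5 = 4.40

4.40


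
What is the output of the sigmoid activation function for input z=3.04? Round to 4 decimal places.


sigmoid(z) = 1 / (1 + exp(-z))
exp(-(3.04)) = exp(-3.04) = 0.0478
1 + 0.0478 = 1.0478
1 / 1.0478 = 0.9543

0.9543


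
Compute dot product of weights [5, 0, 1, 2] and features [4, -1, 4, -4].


Element-wise products:
5 * 4 = 20
0 * -1 = 0
1 * 4 = 4
2 * -4 = -8
Sum = 20 + 0 + 4 + -8
= 16

16


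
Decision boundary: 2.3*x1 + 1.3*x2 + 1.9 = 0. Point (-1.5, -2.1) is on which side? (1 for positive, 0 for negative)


Compute 2.3 * -1.5 + 1.3 * -2.1 + 1.9
= -3.45 + -2.73 + 1.9
= -4.28
Since -4.28 < 0, the point is on the negative side.

0


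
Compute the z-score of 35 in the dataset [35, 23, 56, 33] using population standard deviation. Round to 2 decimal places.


Mean = (35 + 23 + 56 + 33) / 4 = 36.75
Variance = sum((x_i - mean)^2) / n = 144.1875
Std = sqrt(144.1875) = 12.0078
Z = (x - mean) / std
= (35 - 36.75) / 12.0078
= -1.75 / 12.0078
= -0.15

-0.15


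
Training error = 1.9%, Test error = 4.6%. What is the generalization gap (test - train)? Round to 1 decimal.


Generalization gap = test_error - train_error
= 4.6 - 1.9
= 2.7%
A moderate gap.

2.7


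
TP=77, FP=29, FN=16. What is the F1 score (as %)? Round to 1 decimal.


Precision = TP / (TP + FP) = 77 / 106 = 0.7264
Recall = TP / (TP + FN) = 77 / 93 = 0.828
F1 = 2 * P * R / (P + R)
= 2 * 0.7264 * 0.828 / (0.7264 + 0.828)
= 1.2029 / 1.5544
= 0.7739
As percentage: 77.4%

77.4


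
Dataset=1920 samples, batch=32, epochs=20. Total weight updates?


Iterations per epoch = 1920 / 32 = 60
Total updates = iterations_per_epoch * epochs
= 60 * 20
= 1200

1200


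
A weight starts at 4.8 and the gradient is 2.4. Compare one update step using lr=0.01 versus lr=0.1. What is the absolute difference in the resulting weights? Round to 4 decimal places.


With lr=0.01: w_new = 4.8 - 0.01 * 2.4 = 4.776
With lr=0.1: w_new = 4.8 - 0.1 * 2.4 = 4.56
Absolute difference = |4.776 - 4.56|
= 0.2160

0.2160


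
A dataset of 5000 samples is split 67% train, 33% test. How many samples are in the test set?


Train samples = 5000 * 67% = 3350
Test samples = 5000 - 3350
= 1650

1650


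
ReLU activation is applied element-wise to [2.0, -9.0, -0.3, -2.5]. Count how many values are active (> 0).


ReLU(x) = max(0, x) for each element:
ReLU(2.0) = 2.0
ReLU(-9.0) = 0
ReLU(-0.3) = 0
ReLU(-2.5) = 0
Active neurons (>0): 1

1


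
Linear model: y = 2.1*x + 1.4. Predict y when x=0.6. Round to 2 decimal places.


y = 2.1 * 0.6 + (1.4)
= 1.26 + (1.4)
= 2.66

2.66


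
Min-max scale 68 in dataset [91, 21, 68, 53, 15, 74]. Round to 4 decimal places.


Min = 15, Max = 91
Range = 91 - 15 = 76
Scaled = (x - min) / (max - min)
= (68 - 15) / 76
= 53 / 76
= 0.6974

0.6974


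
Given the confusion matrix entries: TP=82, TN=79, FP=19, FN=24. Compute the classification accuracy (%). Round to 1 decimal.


Accuracy = (TP + TN) / (TP + TN + FP + FN) * 100
= (82 + 79) / (82 + 79 + 19 + 24)
= 161 / 204
= 0.7892
= 78.9%

78.9


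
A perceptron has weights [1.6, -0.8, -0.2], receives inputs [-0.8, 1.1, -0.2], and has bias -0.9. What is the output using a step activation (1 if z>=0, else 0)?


z = w . x + b
= 1.6*-0.8 + -0.8*1.1 + -0.2*-0.2 + -0.9
= -1.28 + -0.88 + 0.04 + -0.9
= -2.12 + -0.9
= -3.02
Since z = -3.02 < 0, output = 0

0


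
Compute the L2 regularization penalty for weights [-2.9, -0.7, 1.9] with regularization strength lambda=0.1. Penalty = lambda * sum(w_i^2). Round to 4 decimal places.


Squaring each weight:
(-2.9)^2 = 8.41
(-0.7)^2 = 0.49
1.9^2 = 3.61
Sum of squares = 12.51
Penalty = 0.1 * 12.51 = 1.2510

1.2510


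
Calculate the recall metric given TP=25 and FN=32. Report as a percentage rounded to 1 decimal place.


Recall = TP / (TP + FN) * 100
= 25 / (25 + 32)
= 25 / 57
= 0.4386
= 43.9%

43.9


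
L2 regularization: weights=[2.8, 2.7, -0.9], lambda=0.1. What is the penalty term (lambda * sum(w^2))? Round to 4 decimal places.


Squaring each weight:
2.8^2 = 7.84
2.7^2 = 7.29
(-0.9)^2 = 0.81
Sum of squares = 15.94
Penalty = 0.1 * 15.94 = 1.5940

1.5940


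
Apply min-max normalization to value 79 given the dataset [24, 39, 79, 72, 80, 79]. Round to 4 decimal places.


Min = 24, Max = 80
Range = 80 - 24 = 56
Scaled = (x - min) / (max - min)
= (79 - 24) / 56
= 55 / 56
= 0.9821

0.9821


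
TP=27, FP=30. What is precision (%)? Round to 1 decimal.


Precision = TP / (TP + FP) * 100
= 27 / (27 + 30)
= 27 / 57
= 0.4737
= 47.4%

47.4


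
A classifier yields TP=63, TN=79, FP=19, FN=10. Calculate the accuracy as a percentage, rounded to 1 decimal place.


Accuracy = (TP + TN) / (TP + TN + FP + FN) * 100
= (63 + 79) / (63 + 79 + 19 + 10)
= 142 / 171
= 0.8304
= 83.0%

83.0


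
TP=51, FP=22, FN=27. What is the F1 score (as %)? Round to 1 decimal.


Precision = TP / (TP + FP) = 51 / 73 = 0.6986
Recall = TP / (TP + FN) = 51 / 78 = 0.6538
F1 = 2 * P * R / (P + R)
= 2 * 0.6986 * 0.6538 / (0.6986 + 0.6538)
= 0.9136 / 1.3525
= 0.6755
As percentage: 67.5%

67.5


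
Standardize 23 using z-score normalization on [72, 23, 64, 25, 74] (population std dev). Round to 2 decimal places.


Mean = (72 + 23 + 64 + 25 + 74) / 5 = 51.6
Variance = sum((x_i - mean)^2) / n = 519.44
Std = sqrt(519.44) = 22.7912
Z = (x - mean) / std
= (23 - 51.6) / 22.7912
= -28.6 / 22.7912
= -1.25

-1.25


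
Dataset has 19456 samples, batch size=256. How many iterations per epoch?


Iterations per epoch = dataset_size / batch_size
= 19456 / 256
= 76

76


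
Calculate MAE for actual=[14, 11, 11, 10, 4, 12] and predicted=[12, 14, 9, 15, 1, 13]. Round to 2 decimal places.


Absolute errors: [2, 3, 2, 5, 3, 1]
Sum of absolute errors = 16
MAE = 16 / 6 = 2.67

2.67


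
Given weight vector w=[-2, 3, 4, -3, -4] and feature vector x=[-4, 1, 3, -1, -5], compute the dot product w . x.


Element-wise products:
-2 * -4 = 8
3 * 1 = 3
4 * 3 = 12
-3 * -1 = 3
-4 * -5 = 20
Sum = 8 + 3 + 12 + 3 + 20
= 46

46


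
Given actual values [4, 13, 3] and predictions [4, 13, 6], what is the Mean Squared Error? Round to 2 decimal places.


Differences: [0, 0, -3]
Squared errors: [0, 0, 9]
Sum of squared errors = 9
MSE = 9 / 3 = 3.00

3.00


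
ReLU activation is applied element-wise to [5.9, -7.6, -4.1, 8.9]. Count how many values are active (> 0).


ReLU(x) = max(0, x) for each element:
ReLU(5.9) = 5.9
ReLU(-7.6) = 0
ReLU(-4.1) = 0
ReLU(8.9) = 8.9
Active neurons (>0): 2

2


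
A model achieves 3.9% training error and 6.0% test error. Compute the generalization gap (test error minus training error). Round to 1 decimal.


Generalization gap = test_error - train_error
= 6.0 - 3.9
= 2.1%
A moderate gap.

2.1


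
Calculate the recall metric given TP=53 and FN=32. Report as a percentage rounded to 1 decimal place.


Recall = TP / (TP + FN) * 100
= 53 / (53 + 32)
= 53 / 85
= 0.6235
= 62.4%

62.4


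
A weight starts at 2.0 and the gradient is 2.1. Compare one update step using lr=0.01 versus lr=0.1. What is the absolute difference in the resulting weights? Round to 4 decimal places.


With lr=0.01: w_new = 2.0 - 0.01 * 2.1 = 1.979
With lr=0.1: w_new = 2.0 - 0.1 * 2.1 = 1.79
Absolute difference = |1.979 - 1.79|
= 0.1890

0.1890


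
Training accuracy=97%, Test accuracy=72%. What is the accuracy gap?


Gap = train_accuracy - test_accuracy
= 97 - 72
= 25%
This large gap strongly indicates overfitting.

25


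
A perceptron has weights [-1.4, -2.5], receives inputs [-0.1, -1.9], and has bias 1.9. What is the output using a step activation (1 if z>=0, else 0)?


z = w . x + b
= -1.4*-0.1 + -2.5*-1.9 + 1.9
= 0.14 + 4.75 + 1.9
= 4.89 + 1.9
= 6.79
Since z = 6.79 >= 0, output = 1

1


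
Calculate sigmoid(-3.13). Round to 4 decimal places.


sigmoid(z) = 1 / (1 + exp(-z))
exp(-(-3.13)) = exp(3.13) = 22.874
1 + 22.874 = 23.874
1 / 23.874 = 0.0419

0.0419


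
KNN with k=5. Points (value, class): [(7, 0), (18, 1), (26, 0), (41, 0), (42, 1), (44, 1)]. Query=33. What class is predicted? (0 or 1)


Distances from query 33:
Point 26 (class 0): distance = 7
Point 41 (class 0): distance = 8
Point 42 (class 1): distance = 9
Point 44 (class 1): distance = 11
Point 18 (class 1): distance = 15
K=5 nearest neighbors: classes = [0, 0, 1, 1, 1]
Votes for class 1: 3 / 5
Majority vote => class 1

1


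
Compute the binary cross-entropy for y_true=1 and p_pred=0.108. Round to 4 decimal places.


For y=1: Loss = -log(p)
= -log(0.108)
= -(-2.2256)
= 2.2256

2.2256


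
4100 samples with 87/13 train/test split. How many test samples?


Train samples = 4100 * 87% = 3567
Test samples = 4100 - 3567
= 533

533


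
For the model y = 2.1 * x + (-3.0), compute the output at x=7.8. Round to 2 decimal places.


y = 2.1 * 7.8 + (-3.0)
= 16.38 + (-3.0)
= 13.38

13.38


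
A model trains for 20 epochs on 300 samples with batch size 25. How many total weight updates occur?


Iterations per epoch = 300 / 25 = 12
Total updates = iterations_per_epoch * epochs
= 12 * 20
= 240

240


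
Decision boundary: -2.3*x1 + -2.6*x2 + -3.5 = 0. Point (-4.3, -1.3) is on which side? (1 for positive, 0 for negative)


Compute -2.3 * -4.3 + -2.6 * -1.3 + -3.5
= 9.89 + 3.38 + -3.5
= 9.77
Since 9.77 >= 0, the point is on the positive side.

1


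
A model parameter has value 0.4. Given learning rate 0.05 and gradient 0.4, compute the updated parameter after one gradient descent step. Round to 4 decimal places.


w_new = w_old - lr * gradient
= 0.4 - 0.05 * 0.4
= 0.4 - (0.02)
= 0.3800

0.3800


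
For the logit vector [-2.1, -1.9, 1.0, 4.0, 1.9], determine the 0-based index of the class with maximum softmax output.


Softmax is a monotonic transformation, so it preserves the argmax.
We need to find the index of the maximum logit.
Index 0: -2.1
Index 1: -1.9
Index 2: 1.0
Index 3: 4.0
Index 4: 1.9
Maximum logit = 4.0 at index 3

3


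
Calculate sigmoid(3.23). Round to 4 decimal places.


sigmoid(z) = 1 / (1 + exp(-z))
exp(-(3.23)) = exp(-3.23) = 0.0396
1 + 0.0396 = 1.0396
1 / 1.0396 = 0.9619

0.9619


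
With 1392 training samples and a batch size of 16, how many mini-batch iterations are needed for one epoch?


Iterations per epoch = dataset_size / batch_size
= 1392 / 16
= 87

87


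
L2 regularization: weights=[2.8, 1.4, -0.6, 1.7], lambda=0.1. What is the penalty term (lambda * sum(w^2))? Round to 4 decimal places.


Squaring each weight:
2.8^2 = 7.84
1.4^2 = 1.96
(-0.6)^2 = 0.36
1.7^2 = 2.89
Sum of squares = 13.05
Penalty = 0.1 * 13.05 = 1.3050

1.3050


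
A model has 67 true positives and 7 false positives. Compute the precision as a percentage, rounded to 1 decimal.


Precision = TP / (TP + FP) * 100
= 67 / (67 + 7)
= 67 / 74
= 0.9054
= 90.5%

90.5


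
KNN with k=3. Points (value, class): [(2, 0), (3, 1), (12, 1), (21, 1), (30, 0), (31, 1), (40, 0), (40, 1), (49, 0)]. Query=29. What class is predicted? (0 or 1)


Distances from query 29:
Point 30 (class 0): distance = 1
Point 31 (class 1): distance = 2
Point 21 (class 1): distance = 8
K=3 nearest neighbors: classes = [0, 1, 1]
Votes for class 1: 2 / 3
Majority vote => class 1

1


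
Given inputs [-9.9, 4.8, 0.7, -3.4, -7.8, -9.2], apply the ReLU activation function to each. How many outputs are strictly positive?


ReLU(x) = max(0, x) for each element:
ReLU(-9.9) = 0
ReLU(4.8) = 4.8
ReLU(0.7) = 0.7
ReLU(-3.4) = 0
ReLU(-7.8) = 0
ReLU(-9.2) = 0
Active neurons (>0): 2

2


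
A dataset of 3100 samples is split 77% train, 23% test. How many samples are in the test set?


Train samples = 3100 * 77% = 2387
Test samples = 3100 - 2387
= 713

713


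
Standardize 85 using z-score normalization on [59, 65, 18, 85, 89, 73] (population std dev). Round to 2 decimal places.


Mean = (59 + 65 + 18 + 85 + 89 + 73) / 6 = 64.8333
Variance = sum((x_i - mean)^2) / n = 547.4722
Std = sqrt(547.4722) = 23.3981
Z = (x - mean) / std
= (85 - 64.8333) / 23.3981
= 20.1667 / 23.3981
= 0.86

0.86


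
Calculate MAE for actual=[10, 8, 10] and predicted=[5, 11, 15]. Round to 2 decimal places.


Absolute errors: [5, 3, 5]
Sum of absolute errors = 13
MAE = 13 / 3 = 4.33

4.33


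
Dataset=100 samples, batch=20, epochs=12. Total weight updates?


Iterations per epoch = 100 / 20 = 5
Total updates = iterations_per_epoch * epochs
= 5 * 12
= 60

60


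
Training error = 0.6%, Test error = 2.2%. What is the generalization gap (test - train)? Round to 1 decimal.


Generalization gap = test_error - train_error
= 2.2 - 0.6
= 1.6%
A small gap suggests good generalization.

1.6


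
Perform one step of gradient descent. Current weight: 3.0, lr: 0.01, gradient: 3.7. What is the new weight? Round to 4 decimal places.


w_new = w_old - lr * gradient
= 3.0 - 0.01 * 3.7
= 3.0 - (0.037)
= 2.9630

2.9630


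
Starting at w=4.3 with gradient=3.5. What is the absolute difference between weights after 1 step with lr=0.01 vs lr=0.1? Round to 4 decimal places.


With lr=0.01: w_new = 4.3 - 0.01 * 3.5 = 4.265
With lr=0.1: w_new = 4.3 - 0.1 * 3.5 = 3.95
Absolute difference = |4.265 - 3.95|
= 0.3150

0.3150


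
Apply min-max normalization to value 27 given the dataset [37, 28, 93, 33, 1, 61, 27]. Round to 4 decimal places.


Min = 1, Max = 93
Range = 93 - 1 = 92
Scaled = (x - min) / (max - min)
= (27 - 1) / 92
= 26 / 92
= 0.2826

0.2826


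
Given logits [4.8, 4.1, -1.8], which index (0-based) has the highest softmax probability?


Softmax is a monotonic transformation, so it preserves the argmax.
We need to find the index of the maximum logit.
Index 0: 4.8
Index 1: 4.1
Index 2: -1.8
Maximum logit = 4.8 at index 0

0


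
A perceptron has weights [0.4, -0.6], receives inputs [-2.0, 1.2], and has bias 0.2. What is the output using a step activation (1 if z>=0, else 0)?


z = w . x + b
= 0.4*-2.0 + -0.6*1.2 + 0.2
= -0.8 + -0.72 + 0.2
= -1.52 + 0.2
= -1.32
Since z = -1.32 < 0, output = 0

0


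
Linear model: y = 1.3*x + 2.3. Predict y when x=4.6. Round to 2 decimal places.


y = 1.3 * 4.6 + (2.3)
= 5.98 + (2.3)
= 8.28

8.28


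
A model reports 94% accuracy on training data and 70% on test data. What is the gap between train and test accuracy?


Gap = train_accuracy - test_accuracy
= 94 - 70
= 24%
This large gap strongly indicates overfitting.

24


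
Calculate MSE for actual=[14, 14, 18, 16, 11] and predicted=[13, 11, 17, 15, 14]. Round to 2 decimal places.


Differences: [1, 3, 1, 1, -3]
Squared errors: [1, 9, 1, 1, 9]
Sum of squared errors = 21
MSE = 21 / 5 = 4.20

4.20


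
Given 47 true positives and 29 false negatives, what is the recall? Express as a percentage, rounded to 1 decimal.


Recall = TP / (TP + FN) * 100
= 47 / (47 + 29)
= 47 / 76
= 0.6184
= 61.8%

61.8


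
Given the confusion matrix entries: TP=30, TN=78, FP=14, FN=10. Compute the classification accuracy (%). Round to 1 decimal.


Accuracy = (TP + TN) / (TP + TN + FP + FN) * 100
= (30 + 78) / (30 + 78 + 14 + 10)
= 108 / 132
= 0.8182
= 81.8%

81.8


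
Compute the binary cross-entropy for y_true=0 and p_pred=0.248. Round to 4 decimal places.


For y=0: Loss = -log(1-p)
= -log(1 - 0.248)
= -log(0.752)
= -(-0.285)
= 0.2850

0.2850


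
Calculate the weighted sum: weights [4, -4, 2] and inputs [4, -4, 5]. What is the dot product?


Element-wise products:
4 * 4 = 16
-4 * -4 = 16
2 * 5 = 10
Sum = 16 + 16 + 10
= 42

42


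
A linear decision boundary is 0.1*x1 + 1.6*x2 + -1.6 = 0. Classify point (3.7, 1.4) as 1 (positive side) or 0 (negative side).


Compute 0.1 * 3.7 + 1.6 * 1.4 + -1.6
= 0.37 + 2.24 + -1.6
= 1.01
Since 1.01 >= 0, the point is on the positive side.

1


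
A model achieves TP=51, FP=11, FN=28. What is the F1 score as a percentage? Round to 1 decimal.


Precision = TP / (TP + FP) = 51 / 62 = 0.8226
Recall = TP / (TP + FN) = 51 / 79 = 0.6456
F1 = 2 * P * R / (P + R)
= 2 * 0.8226 * 0.6456 / (0.8226 + 0.6456)
= 1.0621 / 1.4682
= 0.7234
As percentage: 72.3%

72.3


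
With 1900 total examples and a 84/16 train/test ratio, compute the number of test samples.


Train samples = 1900 * 84% = 1596
Test samples = 1900 - 1596
= 304

304


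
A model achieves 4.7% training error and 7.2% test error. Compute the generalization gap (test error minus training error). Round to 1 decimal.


Generalization gap = test_error - train_error
= 7.2 - 4.7
= 2.5%
A moderate gap.

2.5


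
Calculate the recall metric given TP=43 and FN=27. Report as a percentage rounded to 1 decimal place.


Recall = TP / (TP + FN) * 100
= 43 / (43 + 27)
= 43 / 70
= 0.6143
= 61.4%

61.4


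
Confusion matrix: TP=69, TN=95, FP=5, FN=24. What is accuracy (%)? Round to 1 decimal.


Accuracy = (TP + TN) / (TP + TN + FP + FN) * 100
= (69 + 95) / (69 + 95 + 5 + 24)
= 164 / 193
= 0.8497
= 85.0%

85.0


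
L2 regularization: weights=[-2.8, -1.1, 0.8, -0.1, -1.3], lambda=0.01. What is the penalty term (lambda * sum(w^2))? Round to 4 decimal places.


Squaring each weight:
(-2.8)^2 = 7.84
(-1.1)^2 = 1.21
0.8^2 = 0.64
(-0.1)^2 = 0.01
(-1.3)^2 = 1.69
Sum of squares = 11.39
Penalty = 0.01 * 11.39 = 0.1139

0.1139


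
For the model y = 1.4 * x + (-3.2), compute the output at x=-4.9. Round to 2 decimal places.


y = 1.4 * -4.9 + (-3.2)
= -6.86 + (-3.2)
= -10.06

-10.06


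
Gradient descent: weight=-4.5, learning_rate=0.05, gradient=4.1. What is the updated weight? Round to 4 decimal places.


w_new = w_old - lr * gradient
= -4.5 - 0.05 * 4.1
= -4.5 - (0.205)
= -4.7050

-4.7050


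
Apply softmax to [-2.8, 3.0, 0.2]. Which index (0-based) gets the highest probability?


Softmax is a monotonic transformation, so it preserves the argmax.
We need to find the index of the maximum logit.
Index 0: -2.8
Index 1: 3.0
Index 2: 0.2
Maximum logit = 3.0 at index 1

1


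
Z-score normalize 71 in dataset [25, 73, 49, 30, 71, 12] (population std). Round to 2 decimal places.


Mean = (25 + 73 + 49 + 30 + 71 + 12) / 6 = 43.3333
Variance = sum((x_i - mean)^2) / n = 528.8889
Std = sqrt(528.8889) = 22.9976
Z = (x - mean) / std
= (71 - 43.3333) / 22.9976
= 27.6667 / 22.9976
= 1.20

1.20


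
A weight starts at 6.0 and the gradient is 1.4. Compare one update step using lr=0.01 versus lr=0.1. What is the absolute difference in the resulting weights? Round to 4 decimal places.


With lr=0.01: w_new = 6.0 - 0.01 * 1.4 = 5.986
With lr=0.1: w_new = 6.0 - 0.1 * 1.4 = 5.86
Absolute difference = |5.986 - 5.86|
= 0.1260

0.1260


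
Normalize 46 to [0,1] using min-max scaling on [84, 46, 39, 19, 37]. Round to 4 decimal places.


Min = 19, Max = 84
Range = 84 - 19 = 65
Scaled = (x - min) / (max - min)
= (46 - 19) / 65
= 27 / 65
= 0.4154

0.4154


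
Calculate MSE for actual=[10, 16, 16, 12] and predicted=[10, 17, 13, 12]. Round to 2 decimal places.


Differences: [0, -1, 3, 0]
Squared errors: [0, 1, 9, 0]
Sum of squared errors = 10
MSE = 10 / 4 = 2.50

2.50
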